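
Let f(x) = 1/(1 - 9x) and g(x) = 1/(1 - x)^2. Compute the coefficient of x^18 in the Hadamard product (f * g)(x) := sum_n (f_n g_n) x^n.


f has coefficients f_k = 9^k. For g = 1/(1 - x)^2 the coefficient is g_k = C(k + 1, 1) = k + 1. The Hadamard coefficient is (f * g)_k = 9^k * (k + 1).
For k = 18: 9^18 * 19 = 150094635296999121 * 19 = 2851798070642983299.

2851798070642983299


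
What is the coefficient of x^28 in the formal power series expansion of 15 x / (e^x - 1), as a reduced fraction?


The exponential generating function for Bernoulli numbers is
x / (e^x - 1) = sum_{k>=0} B_k x^k / k!.
So the coefficient of x^28 in 15 x / (e^x - 1) is 15 B_28 / 28!.
Computing: B_28 = -23749461029/870, 28! = 304888344611713860501504000000, giving
15 * -23749461029/870 / 304888344611713860501504000000 = -3392780147/2526217712497057701298176000000.

-3392780147/2526217712497057701298176000000


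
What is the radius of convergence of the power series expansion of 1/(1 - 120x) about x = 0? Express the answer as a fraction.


Expanding 1/(1 - 120x) = sum_{k>=0} 120^k x^k, the series converges when |120x| < 1, i.e., |x| < 1/120.
So the radius of convergence is 1/120 = 1/120.

1/120


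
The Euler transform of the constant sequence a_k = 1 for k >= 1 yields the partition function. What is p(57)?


The Euler transform converts the sequence a_k = 1 into the number of integer partitions.
Using the recurrence or dynamic programming:
p(57) = 614154

614154


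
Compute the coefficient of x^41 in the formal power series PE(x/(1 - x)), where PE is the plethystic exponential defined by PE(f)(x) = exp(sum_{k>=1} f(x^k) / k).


For f(x) = x/(1 - x) we have
sum_{k>=1} f(x^k) / k = sum_{k>=1} (1/k) * x^k / (1 - x^k) = sum_{k, m >= 1} x^(k m) / k,
which after exponentiating simplifies to
PE(x/(1 - x)) = prod_{k>=1} 1 / (1 - x^k).
This is the generating function for the partition function p(n), so the coefficient of x^41 is p(41).
Computing p(41) by dynamic programming over parts 1, 2, ..., 41: p(41) = 44583.

44583


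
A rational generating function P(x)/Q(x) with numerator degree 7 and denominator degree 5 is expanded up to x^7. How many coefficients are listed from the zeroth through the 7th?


Expanding up to x^7 gives the coefficients for x^0, x^1, ..., x^7.
That is 7 + 1 = 8 coefficients in total.

8


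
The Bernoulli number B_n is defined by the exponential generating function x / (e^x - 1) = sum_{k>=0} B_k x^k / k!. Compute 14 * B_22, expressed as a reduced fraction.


Bernoulli numbers can also be computed recursively via B_0 = 1 and sum_{j=0}^{m} C(m+1, j) B_j = 0 for m >= 1. Odd-index Bernoulli numbers vanish for k >= 3.
Computing B_22 = 854513/138, so 14 * B_22 = 14 * 854513/138 = 5981591/69.

5981591/69


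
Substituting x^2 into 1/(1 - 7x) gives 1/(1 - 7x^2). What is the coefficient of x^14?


The coefficient of x^(2m) in 1/(1 - 7x^2) is 7^m.
With n = 14 = 2*7, the coefficient is 7^7 = 823543.

823543


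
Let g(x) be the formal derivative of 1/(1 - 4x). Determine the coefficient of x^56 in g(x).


Differentiate termwise: d/dx sum_{k>=0} 4^k x^k = sum_{k>=1} k 4^k x^(k-1) = sum_{j>=0} (j+1) 4^(j+1) x^j.
Equivalently, d/dx [1/(1 - 4x)] = 4/(1 - 4x)^2.
For j = 56: 57 * 4^57 = 57 * 20769187434139310514121985316880384 = 1183843683745940699304953163062181888.

1183843683745940699304953163062181888


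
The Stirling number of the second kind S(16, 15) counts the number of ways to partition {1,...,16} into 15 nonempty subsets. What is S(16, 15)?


Using the explicit formula S(n,k) = (1/k!) sum_{j=0}^{k} (-1)^(k-j) C(k,j) j^n:
S(16, 15) = 120
Equivalently, S(n,k) is n! times the coefficient of x^n in the EGF (e^x - 1)^k / k!.

120


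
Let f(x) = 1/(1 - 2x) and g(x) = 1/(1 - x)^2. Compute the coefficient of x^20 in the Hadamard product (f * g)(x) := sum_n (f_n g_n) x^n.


f has coefficients f_k = 2^k. For g = 1/(1 - x)^2 the coefficient is g_k = C(k + 1, 1) = k + 1. The Hadamard coefficient is (f * g)_k = 2^k * (k + 1).
For k = 20: 2^20 * 21 = 1048576 * 21 = 22020096.

22020096


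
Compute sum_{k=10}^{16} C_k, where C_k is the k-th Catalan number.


C_10 through C_16: 16796, 58786, 208012, 742900, 2674440, 9694845, 35357670
Sum = 16796 + 58786 + 208012 + 742900 + 2674440 + 9694845 + 35357670
= 48753449

48753449


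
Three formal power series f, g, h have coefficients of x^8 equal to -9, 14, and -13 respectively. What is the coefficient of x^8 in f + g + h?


Series addition is componentwise:
-9 + 14 + -13
= -8

-8


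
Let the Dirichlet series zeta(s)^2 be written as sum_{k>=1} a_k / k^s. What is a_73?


The Dirichlet convolution of the constant function 1 with itself gives (1 * 1)(k) = sum_{d | k} 1 = d(k), the number of positive divisors of k.
Since zeta(s) = sum_{k>=1} 1/k^s, we have zeta(s)^2 = sum_{k>=1} d(k)/k^s, so a_k = d(k).
For k = 73: the divisors are 1, 73.
Count = 2.

2


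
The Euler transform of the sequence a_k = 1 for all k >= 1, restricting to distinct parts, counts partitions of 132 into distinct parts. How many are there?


Partitions of 132 into distinct parts can be computed via generating function.
Product (1+x)(1+x^2)(1+x^3)...
The coefficient of x^132 = 5392550

5392550


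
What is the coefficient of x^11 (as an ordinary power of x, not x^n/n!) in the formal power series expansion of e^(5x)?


The exponential series is e^y = sum_{k>=0} y^k / k!. Substituting y = 5x gives
e^(5x) = sum_{k>=0} 5^k x^k / k!.
So the coefficient of x^n is a^n/n! with a = 5, n = 11:
5^11 / 11! = 48828125/39916800 = 1953125/1596672

1953125/1596672


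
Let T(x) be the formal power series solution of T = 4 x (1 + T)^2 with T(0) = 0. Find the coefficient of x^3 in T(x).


Apply the Lagrange inversion formula: if T = 4 x * phi(T) with phi(t) = (1 + t)^2, then [x^n] T = 4^n * (1/n) [t^(n-1)] phi(t)^n = 4^n * (1/n) [t^(n-1)] (1 + t)^(2n) = 4^n * (1/n) C(2n, n-1).
Using the identity C(2n, n-1) = C(2n, n) * n / (n+1), the unscaled factor equals C(2n, n) / (n+1) = C_n, the n-th Catalan number.
For n = 3: C_3 = C(6, 3) / 4 = 20/4 = 5.
With the 4^3 = 64 factor, the coefficient is 64 * 5 = 320.

320


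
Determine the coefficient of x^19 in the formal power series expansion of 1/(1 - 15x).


The geometric series identity gives 1/(1 - c x) = sum_{k>=0} c^k x^k, so the coefficient of x^k is c^k.
Here c = 15 and k = 19.
Computing: 15^19 = 22168378200531005859375

22168378200531005859375


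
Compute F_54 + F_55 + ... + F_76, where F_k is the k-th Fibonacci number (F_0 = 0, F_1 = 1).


Use the identity sum_{k=0}^{N} F_k = F_{N+2} - 1 (which follows from F_{k+2} - F_{k+1} = F_k). Then
sum_{k=54}^{76} F_k = (F_{78} - 1) - (F_{55} - 1) = F_{78} - F_{55}.
Computing: F_{78} = 8944394323791464, F_{55} = 139583862445, so
Sum = 8944394323791464 - 139583862445 = 8944254739929019.

8944254739929019


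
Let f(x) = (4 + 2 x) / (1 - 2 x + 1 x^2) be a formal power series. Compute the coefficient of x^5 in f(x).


Write f(x) = sum_{k>=0} a_k x^k. Multiplying both sides by 1 - 2 x + 1 x^2 gives
(1 - 2 x + 1 x^2) sum_{k>=0} a_k x^k = 4 + 2 x.
Matching coefficients:
 x^0: a_0 = 4
 x^1: a_1 - 2 a_0 = 2  =>  a_1 = 2*4 + 2 = 10
 x^k (k >= 2): a_k = 2 a_{k-1} - 1 a_{k-2}.
Iterating: a_2 = 16, a_3 = 22, a_4 = 28, a_5 = 34.
So the coefficient of x^5 is 34.

34


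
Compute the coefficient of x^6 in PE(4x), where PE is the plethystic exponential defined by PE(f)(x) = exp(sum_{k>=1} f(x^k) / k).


With f(x) = 4x, the exponent is sum_{k>=1} 4 x^k / k = 4 * (-ln(1 - x)). Exponentiating:
PE(4x) = exp(-4 ln(1 - x)) = 1/(1 - x)^4.
By the negative binomial expansion, [x^n] 1/(1 - x)^4 = C(n + 3, 3).
For n = 6: C(9, 3) = 84.

84


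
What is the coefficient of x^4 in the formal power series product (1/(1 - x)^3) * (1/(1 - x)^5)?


Combine the factors: (1/(1 - x)^3) * (1/(1 - x)^5) = 1/(1 - x)^8.
Then use 1/(1 - x)^r = sum_{k>=0} C(k + r - 1, r - 1) x^k with r = 8 and k = 4:
C(11, 7) = 330.

330


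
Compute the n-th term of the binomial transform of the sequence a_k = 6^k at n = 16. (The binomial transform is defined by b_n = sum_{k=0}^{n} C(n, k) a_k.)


With a_k = 6^k, b_n = sum_{k=0}^{n} C(n, k) 6^k = (1 + 6)^n by the binomial theorem.
For n = 16: (1 + 6)^16 = 7^16 = 33232930569601.

33232930569601


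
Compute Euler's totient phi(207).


phi(n) counts integers in [1, n] coprime to n. Using the multiplicative formula phi(n) = n * prod_{p | n} (1 - 1/p):
207 = 3^2 * 23, so
phi(207) = 207 * (1 - 1/3) * (1 - 1/23) = 132.

132


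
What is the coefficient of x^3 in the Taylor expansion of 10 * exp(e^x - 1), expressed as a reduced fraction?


exp(e^x - 1) = sum_{k>=0} Bell_k x^k / k!, where Bell_k is the k-th Bell number.
So the coefficient of x^3 is 10 * Bell_3 / 3!.
Computing: Bell_3 = 5 and 3! = 6, giving
10 * 5/6 = 25/3.

25/3


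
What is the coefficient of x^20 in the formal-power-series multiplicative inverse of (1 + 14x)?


The inverse is 1/(1 + 14x). Apply the geometric identity 1/(1 - y) = sum_{k>=0} y^k with y = -14x:
1/(1 + 14x) = sum_{k>=0} (-14)^k x^k.
So the coefficient of x^20 is (-14)^20 = 83668255425284801560576.

83668255425284801560576


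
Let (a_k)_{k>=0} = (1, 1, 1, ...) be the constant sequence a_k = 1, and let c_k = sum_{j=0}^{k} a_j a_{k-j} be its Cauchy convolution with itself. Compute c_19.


Since a_j = 1 for all j >= 0, the convolution sum becomes
c_k = sum_{j=0}^{k} 1 * 1 = 1 * (k + 1).
Equivalently, the generating function of (a_k) is 1/(1 - x) and its square is 1/(1 - x)^2 = sum_{k>=0} 1(k + 1) x^k.
For k = 19: 1 * 20 = 20.

20


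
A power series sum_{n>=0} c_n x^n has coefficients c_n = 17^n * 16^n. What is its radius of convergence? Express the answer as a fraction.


By the root test (Cauchy-Hadamard), the radius is R = 1 / limsup_n |c_n|^(1/n).
Here |c_n|^(1/n) = (17^n * 16^n)^(1/n) = 17 * 16 = 272 for all n.
So R = 1/272 = 1/272.

1/272


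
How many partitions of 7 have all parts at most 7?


Using the generating function (1-x)^(-1)(1-x^2)^(-1)...(1-x^7)^(-1),
the coefficient of x^7 counts these restricted partitions.
Result = 15

15


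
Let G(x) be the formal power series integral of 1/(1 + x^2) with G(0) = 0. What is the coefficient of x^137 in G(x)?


1/(1 + x^2) = sum_{j>=0} (-1)^j x^(2j). Integrating termwise with G(0) = 0:
G(x) = sum_{j>=0} (-1)^j x^(2j+1) / (2j+1) = arctan(x).
Only odd powers are nonzero. For x^137 write 137 = 2*68 + 1, giving
(-1)^68 / 137 = 1/137 = 1/137.

1/137


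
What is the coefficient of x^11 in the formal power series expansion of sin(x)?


The Maclaurin series is sin(t) = sum_{k>=0} (-1)^k t^(2k+1) / (2k+1)!, so substituting t = x, only odd powers of x are nonzero, with coefficient of x^(2k+1) equal to (-1)^k / (2k+1)!.
Write 11 = 2*5 + 1, giving the coefficient (-1)^5 / 11! = -1/39916800 = -1/39916800.

-1/39916800


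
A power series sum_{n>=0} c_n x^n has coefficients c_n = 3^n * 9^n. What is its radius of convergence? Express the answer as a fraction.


By the root test (Cauchy-Hadamard), the radius is R = 1 / limsup_n |c_n|^(1/n).
Here |c_n|^(1/n) = (3^n * 9^n)^(1/n) = 3 * 9 = 27 for all n.
So R = 1/27 = 1/27.

1/27


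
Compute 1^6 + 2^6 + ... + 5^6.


This power sum has a closed form given by Faulhaber's formula
sum_{k=1}^{m} k^p = (1 / (p + 1)) * sum_{j=0}^{p} C(p + 1, j) B_j m^(p + 1 - j),
but for small m direct computation is fastest:
1 + 64 + 729 + 4096 + 15625 = 20515.

20515


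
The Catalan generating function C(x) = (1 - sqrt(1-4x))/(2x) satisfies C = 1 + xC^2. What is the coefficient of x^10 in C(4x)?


Substituting x -> 4x scales the n-th coefficient by 4^n, so [x^10] C(4x) = 4^10 * C_10.
C_10 = C(2*10, 10)/(11) = 184756/11 = 16796.
So 4^10 * 16796 = 1048576 * 16796 = 17611882496.

17611882496


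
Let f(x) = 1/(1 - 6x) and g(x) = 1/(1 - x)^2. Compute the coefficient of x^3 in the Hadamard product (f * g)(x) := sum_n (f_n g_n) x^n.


f has coefficients f_k = 6^k. For g = 1/(1 - x)^2 the coefficient is g_k = C(k + 1, 1) = k + 1. The Hadamard coefficient is (f * g)_k = 6^k * (k + 1).
For k = 3: 6^3 * 4 = 216 * 4 = 864.

864


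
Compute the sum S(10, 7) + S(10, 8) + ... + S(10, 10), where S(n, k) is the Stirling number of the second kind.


By definition, S(n, k) counts partitions of an n-set into exactly k nonempty blocks.
Computing row n = 10 for k = 7..10:
S(10, k): 5880, 750, 45, 1
Sum = 6676.

6676


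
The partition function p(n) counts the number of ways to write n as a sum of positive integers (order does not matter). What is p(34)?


Using the generating function prod_{k>=1} 1/(1-x^k), we compute p(34).
By dynamic programming over parts 1 through 34:
p(34) = 12310

12310


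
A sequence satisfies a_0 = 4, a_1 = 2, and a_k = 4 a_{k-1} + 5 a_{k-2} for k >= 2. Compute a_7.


The characteristic equation is t^2 - 4 t - 5 = 0, with roots r_1 = 5 and r_2 = -1 (so c_1 = r_1 + r_2, c_2 = -r_1 r_2 as required).
One can use the closed form a_n = A r_1^n + B r_2^n, but direct iteration is more reliable:
a_0 = 4, a_1 = 2, a_2 = 28, a_3 = 122, a_4 = 628, a_5 = 3122, a_6 = 15628, a_7 = 78122.
So a_7 = 78122.

78122


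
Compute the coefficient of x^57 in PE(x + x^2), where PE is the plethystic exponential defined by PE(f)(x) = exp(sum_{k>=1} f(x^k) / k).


With f(x) = x + x^2, the exponent is sum_{k>=1} (x^k + x^(2k)) / k = -ln(1 - x) - ln(1 - x^2). Exponentiating:
PE(x + x^2) = 1 / ((1 - x)(1 - x^2)).
This is the generating function for partitions of n into parts of size 1 or 2. The number of 2's can be any j in 0..28, and the rest are 1's, so
[x^57] = floor(57/2) + 1 = 29.

29


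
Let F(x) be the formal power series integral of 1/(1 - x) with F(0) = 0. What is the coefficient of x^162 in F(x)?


1/(1 - x) = sum_{k>=0} x^k. Integrating termwise and using F(0) = 0 gives
F(x) = sum_{k>=0} x^(k+1) / (k+1) = sum_{m>=1} x^m / m = -ln(1 - x).
So the coefficient of x^162 is 1/162 = 1/162.

1/162


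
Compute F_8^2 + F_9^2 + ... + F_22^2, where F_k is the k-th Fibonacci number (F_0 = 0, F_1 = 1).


There is a standard identity sum_{k=0}^{N} F_k^2 = F_N * F_{N+1} (proved inductively from the telescoping relation F_k^2 = F_k F_{k+1} - F_{k-1} F_k). Then
sum_{k=8}^{22} F_k^2 = F_22 F_23 - F_7 F_8.
Computing: F_22 = 17711, F_23 = 28657, F_7 = 13, F_8 = 21.
Sum = 17711 * 28657 - 13 * 21 = 507543854.

507543854


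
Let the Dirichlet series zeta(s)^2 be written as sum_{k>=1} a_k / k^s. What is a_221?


The Dirichlet convolution of the constant function 1 with itself gives (1 * 1)(k) = sum_{d | k} 1 = d(k), the number of positive divisors of k.
Since zeta(s) = sum_{k>=1} 1/k^s, we have zeta(s)^2 = sum_{k>=1} d(k)/k^s, so a_k = d(k).
For k = 221: the divisors are 1, 13, 17, 221.
Count = 4.

4


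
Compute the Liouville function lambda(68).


The Liouville function is lambda(k) = (-1)^Omega(k), where Omega(k) counts the prime factors of k with multiplicity.
Factoring: 68 = 2 * 2 * 17, so Omega(68) = 3.
lambda(68) = (-1)^3 = -1.

-1


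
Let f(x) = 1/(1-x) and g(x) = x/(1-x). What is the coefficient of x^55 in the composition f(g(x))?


First simplify the composition: f(g(x)) = 1/(1 - x/(1-x)) = (1-x)/((1-x) - x) = (1-x)/(1-2x).
Now extract the coefficient. Write (1-x)/(1-2x) = 1/(1-2x) - x/(1-2x).
The coefficient of x^n in 1/(1-2x) is 2^n, and in x/(1-2x) is 2^(n-1) (for n >= 1).
So the coefficient of x^55 is 2^55 - 2^54 = 36028797018963968 - 18014398509481984 = 18014398509481984.

18014398509481984


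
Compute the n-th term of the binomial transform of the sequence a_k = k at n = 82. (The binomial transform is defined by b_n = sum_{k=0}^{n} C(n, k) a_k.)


With a_k = k, b_n = sum_{k=0}^{n} C(n, k) k. Using k * C(n, k) = n * C(n-1, k-1) gives b_n = n * sum_{k>=1} C(n-1, k-1) = n * 2^(n-1).
For n = 82: 82 * 2^81 = 82 * 2417851639229258349412352 = 198263834416799184651812864.

198263834416799184651812864


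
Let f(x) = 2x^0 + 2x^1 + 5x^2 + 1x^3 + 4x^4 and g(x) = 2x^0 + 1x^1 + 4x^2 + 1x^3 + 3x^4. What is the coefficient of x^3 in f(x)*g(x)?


Cauchy product at x^3:
2*1 + 2*4 + 5*1 + 1*2
= 17

17


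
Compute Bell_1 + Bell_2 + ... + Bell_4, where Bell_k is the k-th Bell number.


Recall Bell_k counts set partitions of a k-set (with Bell_0 = 1 by convention).
Bell_1 through Bell_4: 1, 2, 5, 15
Sum = 1 + 2 + 5 + 15 = 23.

23


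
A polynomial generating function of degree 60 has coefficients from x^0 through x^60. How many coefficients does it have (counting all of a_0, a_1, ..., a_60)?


A polynomial of degree 60 takes the form a_0 + a_1 x + ... + a_60 x^60.
The number of coefficients is 60 + 1 = 61.

61


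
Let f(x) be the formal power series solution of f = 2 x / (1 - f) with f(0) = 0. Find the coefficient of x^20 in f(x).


Apply Lagrange inversion: f = 2 x * phi(f) with phi(t) = 1/(1 - t), so
[x^n] f = 2^n * (1/n) [t^(n-1)] phi(t)^n = 2^n * (1/n) [t^(n-1)] (1 - t)^(-n) = 2^n * (1/n) C(2n - 2, n - 1) = 2^n * C_{n-1}.
For n = 20: C_19 = C(38, 19) / 20 = 35345263800/20 = 1767263190.
With the 2^20 = 1048576 factor, the coefficient is 1048576 * 1767263190 = 1853109766717440.

1853109766717440


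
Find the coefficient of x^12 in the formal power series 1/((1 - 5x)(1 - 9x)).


By partial fractions or Cauchy convolution:
The coefficient equals sum_{k=0}^{12} 5^k * 9^(12-k).
= 635161281301

635161281301


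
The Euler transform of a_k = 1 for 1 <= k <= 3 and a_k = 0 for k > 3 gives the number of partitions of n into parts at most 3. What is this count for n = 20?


Partitions of 20 into parts at most 3:
Using generating function (1-x)^(-1)(1-x^2)^(-1)(1-x^3)^(-1),
the coefficient of x^20 = 44

44


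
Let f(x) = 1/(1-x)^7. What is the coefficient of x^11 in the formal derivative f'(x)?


Differentiate: d/dx [ 1/(1-x)^r ] = r / (1-x)^(r+1).
Here r = 7, so f'(x) = 7 / (1-x)^8.
The expansion of 1/(1-x)^(r+1) has coefficient of x^n equal to C(n+r, r).
So the coefficient of x^11 in f'(x) is
7 * C(18, 7) = 7 * 31824 = 222768

222768


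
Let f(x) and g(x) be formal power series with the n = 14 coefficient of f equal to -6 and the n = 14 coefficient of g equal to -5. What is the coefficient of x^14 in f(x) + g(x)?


Addition of formal power series is termwise.
The coefficient of x^14 in f + g = -6 + -5
= -11

-11


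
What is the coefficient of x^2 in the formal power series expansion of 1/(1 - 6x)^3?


The general identity 1/(1 - c x)^r = sum_{k>=0} c^k C(k + r - 1, r - 1) x^k follows by substituting y = c x into 1/(1 - y)^r = sum_{k>=0} C(k + r - 1, r - 1) y^k.
For c = 6, r = 3, k = 2:
6^2 * C(4, 2) = 36 * 6 = 216.

216


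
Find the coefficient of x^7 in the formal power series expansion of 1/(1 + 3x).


Write 1/(1 + c x) = 1/(1 - (-c) x) and apply the geometric-series identity
1/(1 - y) = sum_{k>=0} y^k to get 1/(1 + c x) = sum_{k>=0} (-c)^k x^k.
So the coefficient of x^k is (-c)^k = (-1)^k * c^k.
Here c = 3 and k = 7:
(-3)^7 = -1 * 2187 = -2187

-2187


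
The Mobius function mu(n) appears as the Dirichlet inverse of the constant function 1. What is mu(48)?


48 has a squared prime factor, so mu(48) = 0.
Factorization reveals a repeated prime.

0


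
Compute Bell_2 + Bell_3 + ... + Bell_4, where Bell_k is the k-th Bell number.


Recall Bell_k counts set partitions of a k-set (with Bell_0 = 1 by convention).
Bell_2 through Bell_4: 2, 5, 15
Sum = 2 + 5 + 15 = 22.

22


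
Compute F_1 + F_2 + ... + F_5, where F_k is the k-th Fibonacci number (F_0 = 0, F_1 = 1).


Use the identity sum_{k=0}^{N} F_k = F_{N+2} - 1 (which follows from F_{k+2} - F_{k+1} = F_k). Then
sum_{k=1}^{5} F_k = (F_{7} - 1) - (F_{2} - 1) = F_{7} - F_{2}.
Computing: F_{7} = 13, F_{2} = 1, so
Sum = 13 - 1 = 12.

12


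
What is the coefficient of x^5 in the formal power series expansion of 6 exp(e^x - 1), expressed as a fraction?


exp(e^x - 1) is the exponential generating function for the Bell numbers Bell_k: exp(e^x - 1) = sum_{k>=0} Bell_k x^k / k!.
So the coefficient of x^5 in 6 exp(e^x - 1) is 6 Bell_5 / 5!.
Computing: Bell_5 = 52 and 5! = 120, giving
6 * 52/120 = 13/5.

13/5


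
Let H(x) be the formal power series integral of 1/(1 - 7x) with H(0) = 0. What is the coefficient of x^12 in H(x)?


1/(1 - 7x) = sum_{k>=0} 7^k x^k. Integrating termwise with H(0) = 0:
H(x) = sum_{k>=0} 7^k x^(k+1) / (k+1) = sum_{m>=1} 7^(m-1) x^m / m.
For m = 12: 7^11/12 = 1977326743/12 = 1977326743/12.

1977326743/12


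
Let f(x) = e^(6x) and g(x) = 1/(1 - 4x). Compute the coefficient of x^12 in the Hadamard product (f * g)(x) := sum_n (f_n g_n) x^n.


Expanding: f_k = 6^k/k! (from e^(6x)) and g_k = 4^k (from 1/(1 - 4x)). So the Hadamard coefficient (f * g)_k = 6^k 4^k / k! = (24)^k / k!.
For k = 12: 24^12/12! = 36520347436056576/479001600 = 146767085568/1925.

146767085568/1925


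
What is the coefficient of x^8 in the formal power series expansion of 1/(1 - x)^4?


The expansion 1/(1 - x)^r = sum_{k>=0} C(k + r - 1, r - 1) x^k follows from the multiset / negative-binomial theorem (or from repeated differentiation of the geometric series).
For r = 4 and k = 8:
C(11, 3) = 39916800 / (6 * 40320) = 165.

165


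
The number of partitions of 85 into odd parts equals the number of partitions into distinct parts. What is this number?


Computing partitions of 85 into odd parts (1, 3, 5, ...):
Using the generating function prod_{k>=0} 1/(1-x^(2k+1)),
the count is 121792

121792


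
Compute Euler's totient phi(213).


phi(n) counts integers in [1, n] coprime to n. Using the multiplicative formula phi(n) = n * prod_{p | n} (1 - 1/p):
213 = 3 * 71, so
phi(213) = 213 * (1 - 1/3) * (1 - 1/71) = 140.

140


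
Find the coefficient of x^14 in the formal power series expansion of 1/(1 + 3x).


Write 1/(1 + c x) = 1/(1 - (-c) x) and apply the geometric-series identity
1/(1 - y) = sum_{k>=0} y^k to get 1/(1 + c x) = sum_{k>=0} (-c)^k x^k.
So the coefficient of x^k is (-c)^k = (-1)^k * c^k.
Here c = 3 and k = 14:
(-3)^14 = 1 * 4782969 = 4782969

4782969


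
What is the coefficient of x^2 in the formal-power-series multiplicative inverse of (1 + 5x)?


The inverse is 1/(1 + 5x). Apply the geometric identity 1/(1 - y) = sum_{k>=0} y^k with y = -5x:
1/(1 + 5x) = sum_{k>=0} (-5)^k x^k.
So the coefficient of x^2 is (-5)^2 = 25.

25


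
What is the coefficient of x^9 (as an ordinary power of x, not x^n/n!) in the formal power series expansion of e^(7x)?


The exponential series is e^y = sum_{k>=0} y^k / k!. Substituting y = 7x gives
e^(7x) = sum_{k>=0} 7^k x^k / k!.
So the coefficient of x^n is a^n/n! with a = 7, n = 9:
7^9 / 9! = 40353607/362880 = 5764801/51840

5764801/51840


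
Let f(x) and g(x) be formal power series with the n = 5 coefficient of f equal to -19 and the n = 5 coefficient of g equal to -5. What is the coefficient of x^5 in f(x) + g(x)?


Addition of formal power series is termwise.
The coefficient of x^5 in f + g = -19 + -5
= -24

-24


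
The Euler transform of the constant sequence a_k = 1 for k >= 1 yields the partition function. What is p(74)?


The Euler transform converts the sequence a_k = 1 into the number of integer partitions.
Using the recurrence or dynamic programming:
p(74) = 7089500

7089500


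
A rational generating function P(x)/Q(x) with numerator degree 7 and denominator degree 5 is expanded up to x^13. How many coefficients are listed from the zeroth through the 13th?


Expanding up to x^13 gives the coefficients for x^0, x^1, ..., x^13.
That is 13 + 1 = 14 coefficients in total.

14


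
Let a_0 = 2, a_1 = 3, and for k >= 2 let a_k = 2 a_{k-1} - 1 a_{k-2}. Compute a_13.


Iterating the recurrence forward:
a_0 = 2
a_1 = 3
a_2 = 2*3 - 1*2 = 4
a_3 = 2*4 - 1*3 = 5
a_4 = 2*5 - 1*4 = 6
a_5 = 2*6 - 1*5 = 7
a_6 = 2*7 - 1*6 = 8
a_7 = 2*8 - 1*7 = 9
a_8 = 2*9 - 1*8 = 10
a_9 = 2*10 - 1*9 = 11
a_10 = 2*11 - 1*10 = 12
a_11 = 2*12 - 1*11 = 13
a_12 = 2*13 - 1*12 = 14
a_13 = 2*14 - 1*13 = 15
So a_13 = 15.

15


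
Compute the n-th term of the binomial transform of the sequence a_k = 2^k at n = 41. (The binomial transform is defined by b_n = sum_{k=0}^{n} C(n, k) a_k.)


With a_k = 2^k, b_n = sum_{k=0}^{n} C(n, k) 2^k = (1 + 2)^n by the binomial theorem.
For n = 41: (1 + 2)^41 = 3^41 = 36472996377170786403.

36472996377170786403


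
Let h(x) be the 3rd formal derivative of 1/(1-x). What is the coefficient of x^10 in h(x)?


Differentiating 3 times: d^3/dx^3 [1/(1-x)] = 3!/(1-x)^4.
The expansion 1/(1-x)^4 = sum_{k>=0} C(k+3, 3) x^k, so the coefficient of x^n in 3!/(1-x)^4 is 3! * C(n+3, 3).
For n = 10: 6 * C(13, 3) = 6 * 286 = 1716

1716


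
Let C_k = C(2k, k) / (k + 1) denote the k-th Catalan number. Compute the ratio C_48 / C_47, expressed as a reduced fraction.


Using C_k = (2k)! / (k! (k+1)!), the ratio C_{k+1}/C_k simplifies to
C_{k+1}/C_k = [(2k+2)! / ((k+1)! (k+2)!)] * [k! (k+1)! / (2k)!]
 = (2k+2)(2k+1) / ((k+1)(k+2)) = 2(2k+1) / (k+2).
For k = 47: 2(2*47 + 1) / (47 + 2) = 190/49 = 190/49.

190/49


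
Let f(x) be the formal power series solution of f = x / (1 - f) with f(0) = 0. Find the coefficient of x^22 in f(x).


Apply Lagrange inversion: f = x * phi(f) with phi(t) = 1/(1 - t), so
[x^n] f = (1/n) [t^(n-1)] phi(t)^n = (1/n) [t^(n-1)] (1 - t)^(-n) = (1/n) C(2n - 2, n - 1) = C_{n-1}.
For n = 22: C_21 = C(42, 21) / 22 = 538257874440/22 = 24466267020 = 24466267020.

24466267020


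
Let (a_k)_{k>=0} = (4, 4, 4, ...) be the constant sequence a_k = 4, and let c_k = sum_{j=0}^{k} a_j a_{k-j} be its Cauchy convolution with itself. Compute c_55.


Since a_j = 4 for all j >= 0, the convolution sum becomes
c_k = sum_{j=0}^{k} 4 * 4 = 16 * (k + 1).
Equivalently, the generating function of (a_k) is 4/(1 - x) and its square is 16/(1 - x)^2 = sum_{k>=0} 16(k + 1) x^k.
For k = 55: 16 * 56 = 896.

896


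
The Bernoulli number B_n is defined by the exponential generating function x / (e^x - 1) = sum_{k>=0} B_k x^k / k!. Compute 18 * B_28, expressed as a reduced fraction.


Bernoulli numbers can also be computed recursively via B_0 = 1 and sum_{j=0}^{m} C(m+1, j) B_j = 0 for m >= 1. Odd-index Bernoulli numbers vanish for k >= 3.
Computing B_28 = -23749461029/870, so 18 * B_28 = 18 * -23749461029/870 = -71248383087/145.

-71248383087/145


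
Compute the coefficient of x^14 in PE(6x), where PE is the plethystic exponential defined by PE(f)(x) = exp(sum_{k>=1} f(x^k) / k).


With f(x) = 6x, the exponent is sum_{k>=1} 6 x^k / k = 6 * (-ln(1 - x)). Exponentiating:
PE(6x) = exp(-6 ln(1 - x)) = 1/(1 - x)^6.
By the negative binomial expansion, [x^n] 1/(1 - x)^6 = C(n + 5, 5).
For n = 14: C(19, 5) = 11628.

11628


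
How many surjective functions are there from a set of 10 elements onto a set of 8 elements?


By inclusion-exclusion on which target elements are missed, the number of surjections from an n-set onto a k-set is
surj(n, k) = sum_{j=0}^{k} (-1)^j C(k, j) (k - j)^n.
Equivalently surj(n, k) = k! * S(n, k), where S(n, k) is the Stirling number of the second kind.
For n = 10, k = 8:
S(10, 8) = 750, so
surj = 8! * 750 = 40320 * 750 = 30240000.

30240000


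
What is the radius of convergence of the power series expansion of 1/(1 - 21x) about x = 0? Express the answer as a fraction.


Expanding 1/(1 - 21x) = sum_{k>=0} 21^k x^k, the series converges when |21x| < 1, i.e., |x| < 1/21.
So the radius of convergence is 1/21 = 1/21.

1/21


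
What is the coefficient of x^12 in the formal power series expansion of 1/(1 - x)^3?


The negative binomial / multiset identity is
1/(1 - x)^r = sum_{k>=0} C(k + r - 1, r - 1) x^k.
Here r = 3 and k = 12, so the coefficient is
C(12 + 2, 2) = C(14, 2)
= 91

91


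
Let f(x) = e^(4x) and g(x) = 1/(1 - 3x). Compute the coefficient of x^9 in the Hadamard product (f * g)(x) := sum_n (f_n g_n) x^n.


Expanding: f_k = 4^k/k! (from e^(4x)) and g_k = 3^k (from 1/(1 - 3x)). So the Hadamard coefficient (f * g)_k = 4^k 3^k / k! = (12)^k / k!.
For k = 9: 12^9/9! = 5159780352/362880 = 497664/35.

497664/35


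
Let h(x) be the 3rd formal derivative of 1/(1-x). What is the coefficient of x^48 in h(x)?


Differentiating 3 times: d^3/dx^3 [1/(1-x)] = 3!/(1-x)^4.
The expansion 1/(1-x)^4 = sum_{k>=0} C(k+3, 3) x^k, so the coefficient of x^n in 3!/(1-x)^4 is 3! * C(n+3, 3).
For n = 48: 6 * C(51, 3) = 6 * 20825 = 124950

124950


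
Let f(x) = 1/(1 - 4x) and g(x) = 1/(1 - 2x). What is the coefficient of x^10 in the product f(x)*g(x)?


The coefficient of x^n in f*g is the Cauchy product: sum_{k=0}^{n} a^k * b^(n-k).
With a=4, b=2, n=10:
sum_{k=0}^{10} 4^k * 2^(10-k)
= 2096128

2096128


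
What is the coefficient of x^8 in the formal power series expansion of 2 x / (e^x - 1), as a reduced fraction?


The exponential generating function for Bernoulli numbers is
x / (e^x - 1) = sum_{k>=0} B_k x^k / k!.
So the coefficient of x^8 in 2 x / (e^x - 1) is 2 B_8 / 8!.
Computing: B_8 = -1/30, 8! = 40320, giving
2 * -1/30 / 40320 = -1/604800.

-1/604800


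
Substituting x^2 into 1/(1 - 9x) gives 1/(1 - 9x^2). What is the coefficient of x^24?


The coefficient of x^(2m) in 1/(1 - 9x^2) is 9^m.
With n = 24 = 2*12, the coefficient is 9^12 = 282429536481.

282429536481


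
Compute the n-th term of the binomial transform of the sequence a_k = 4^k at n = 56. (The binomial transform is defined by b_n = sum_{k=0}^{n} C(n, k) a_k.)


With a_k = 4^k, b_n = sum_{k=0}^{n} C(n, k) 4^k = (1 + 4)^n by the binomial theorem.
For n = 56: (1 + 4)^56 = 5^56 = 1387778780781445675529539585113525390625.

1387778780781445675529539585113525390625


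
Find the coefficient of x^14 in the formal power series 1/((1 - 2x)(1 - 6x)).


By partial fractions or Cauchy convolution:
The coefficient equals sum_{k=0}^{14} 2^k * 6^(14-k).
= 117546237952

117546237952


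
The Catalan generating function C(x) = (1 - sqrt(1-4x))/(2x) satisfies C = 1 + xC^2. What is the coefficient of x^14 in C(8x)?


Substituting x -> 8x scales the n-th coefficient by 8^n, so [x^14] C(8x) = 8^14 * C_14.
C_14 = C(2*14, 14)/(15) = 40116600/15 = 2674440.
So 8^14 * 2674440 = 4398046511104 * 2674440 = 11762311511156981760.

11762311511156981760


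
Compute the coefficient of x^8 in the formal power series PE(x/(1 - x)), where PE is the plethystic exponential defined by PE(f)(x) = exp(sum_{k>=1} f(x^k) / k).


For f(x) = x/(1 - x) we have
sum_{k>=1} f(x^k) / k = sum_{k>=1} (1/k) * x^k / (1 - x^k) = sum_{k, m >= 1} x^(k m) / k,
which after exponentiating simplifies to
PE(x/(1 - x)) = prod_{k>=1} 1 / (1 - x^k).
This is the generating function for the partition function p(n), so the coefficient of x^8 is p(8).
Computing p(8) by dynamic programming over parts 1, 2, ..., 8: p(8) = 22.

22


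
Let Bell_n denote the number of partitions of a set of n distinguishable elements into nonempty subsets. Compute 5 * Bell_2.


Bell_2 can be computed from the Bell triangle or from Dobinski's identity Bell_n = (1/e) * sum_{k>=0} k^n / k!.
Computing Bell_2 = 2.
Then 5 * 2 = 10.

10


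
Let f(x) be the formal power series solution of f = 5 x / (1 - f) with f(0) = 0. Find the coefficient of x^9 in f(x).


Apply Lagrange inversion: f = 5 x * phi(f) with phi(t) = 1/(1 - t), so
[x^n] f = 5^n * (1/n) [t^(n-1)] phi(t)^n = 5^n * (1/n) [t^(n-1)] (1 - t)^(-n) = 5^n * (1/n) C(2n - 2, n - 1) = 5^n * C_{n-1}.
For n = 9: C_8 = C(16, 8) / 9 = 12870/9 = 1430.
With the 5^9 = 1953125 factor, the coefficient is 1953125 * 1430 = 2792968750.

2792968750


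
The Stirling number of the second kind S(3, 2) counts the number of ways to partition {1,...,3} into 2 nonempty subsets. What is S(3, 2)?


Using the explicit formula S(n,k) = (1/k!) sum_{j=0}^{k} (-1)^(k-j) C(k,j) j^n:
S(3, 2) = 3
Equivalently, S(n,k) is n! times the coefficient of x^n in the EGF (e^x - 1)^k / k!.

3


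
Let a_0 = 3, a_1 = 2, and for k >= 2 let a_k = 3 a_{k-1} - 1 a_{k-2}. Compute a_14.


Iterating the recurrence forward:
a_0 = 3
a_1 = 2
a_2 = 3*2 - 1*3 = 3
a_3 = 3*3 - 1*2 = 7
a_4 = 3*7 - 1*3 = 18
a_5 = 3*18 - 1*7 = 47
a_6 = 3*47 - 1*18 = 123
a_7 = 3*123 - 1*47 = 322
a_8 = 3*322 - 1*123 = 843
a_9 = 3*843 - 1*322 = 2207
a_10 = 3*2207 - 1*843 = 5778
a_11 = 3*5778 - 1*2207 = 15127
a_12 = 3*15127 - 1*5778 = 39603
a_13 = 3*39603 - 1*15127 = 103682
a_14 = 3*103682 - 1*39603 = 271443
So a_14 = 271443.

271443


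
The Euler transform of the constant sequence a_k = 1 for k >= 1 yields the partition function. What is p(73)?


The Euler transform converts the sequence a_k = 1 into the number of integer partitions.
Using the recurrence or dynamic programming:
p(73) = 6185689

6185689


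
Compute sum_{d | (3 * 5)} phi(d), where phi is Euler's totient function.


First, 3 * 5 = 15. One classical identity is sum_{d | n} phi(d) = n (each k in [1, n] has a unique gcd with n, and among the k's with gcd(k, n) = n/d there are phi(d) of them). So the sum equals 15. We also verify directly:
Divisors of 15: 1, 3, 5, 15.
phi values: 1, 2, 4, 8.
Sum = 15.

15


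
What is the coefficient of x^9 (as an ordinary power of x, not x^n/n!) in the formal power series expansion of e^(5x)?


The exponential series is e^y = sum_{k>=0} y^k / k!. Substituting y = 5x gives
e^(5x) = sum_{k>=0} 5^k x^k / k!.
So the coefficient of x^n is a^n/n! with a = 5, n = 9:
5^9 / 9! = 1953125/362880 = 390625/72576

390625/72576


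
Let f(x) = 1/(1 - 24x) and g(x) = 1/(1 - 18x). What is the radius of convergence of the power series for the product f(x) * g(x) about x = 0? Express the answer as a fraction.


The radius of 1/(1 - 24x) is 1/24 (nearest singularity at x = 1/24), and the radius of 1/(1 - 18x) is 1/18.
The product f(x)*g(x) = 1/((1 - 24x)(1 - 18x)) has singularities at both 1/24 and 1/18, so its radius of convergence is the distance to the nearest one:
min(1/24, 1/18) = 1/24.

1/24


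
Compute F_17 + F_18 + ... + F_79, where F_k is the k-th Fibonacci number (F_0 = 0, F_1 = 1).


Use the identity sum_{k=0}^{N} F_k = F_{N+2} - 1 (which follows from F_{k+2} - F_{k+1} = F_k). Then
sum_{k=17}^{79} F_k = (F_{81} - 1) - (F_{18} - 1) = F_{81} - F_{18}.
Computing: F_{81} = 37889062373143906, F_{18} = 2584, so
Sum = 37889062373143906 - 2584 = 37889062373141322.

37889062373141322


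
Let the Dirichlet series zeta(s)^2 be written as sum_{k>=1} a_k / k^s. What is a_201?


The Dirichlet convolution of the constant function 1 with itself gives (1 * 1)(k) = sum_{d | k} 1 = d(k), the number of positive divisors of k.
Since zeta(s) = sum_{k>=1} 1/k^s, we have zeta(s)^2 = sum_{k>=1} d(k)/k^s, so a_k = d(k).
For k = 201: the divisors are 1, 3, 67, 201.
Count = 4.

4


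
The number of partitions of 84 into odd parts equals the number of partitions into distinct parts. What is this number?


Computing partitions of 84 into odd parts (1, 3, 5, ...):
Using the generating function prod_{k>=0} 1/(1-x^(2k+1)),
the count is 111322

111322


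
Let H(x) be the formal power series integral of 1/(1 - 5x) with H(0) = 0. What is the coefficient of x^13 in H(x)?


1/(1 - 5x) = sum_{k>=0} 5^k x^k. Integrating termwise with H(0) = 0:
H(x) = sum_{k>=0} 5^k x^(k+1) / (k+1) = sum_{m>=1} 5^(m-1) x^m / m.
For m = 13: 5^12/13 = 244140625/13 = 244140625/13.

244140625/13


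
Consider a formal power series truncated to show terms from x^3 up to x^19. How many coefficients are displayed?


From x^3 to x^19 inclusive, the count is 19 - 3 + 1 = 17.

17


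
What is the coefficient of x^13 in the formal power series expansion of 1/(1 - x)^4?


The expansion 1/(1 - x)^r = sum_{k>=0} C(k + r - 1, r - 1) x^k follows from the multiset / negative-binomial theorem (or from repeated differentiation of the geometric series).
For r = 4 and k = 13:
C(16, 3) = 20922789888000 / (6 * 6227020800) = 560.

560


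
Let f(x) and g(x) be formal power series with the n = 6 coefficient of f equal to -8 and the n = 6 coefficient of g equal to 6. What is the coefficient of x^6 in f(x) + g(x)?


Addition of formal power series is termwise.
The coefficient of x^6 in f + g = -8 + 6
= -2

-2


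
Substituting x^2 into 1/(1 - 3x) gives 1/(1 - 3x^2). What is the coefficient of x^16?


The coefficient of x^(2m) in 1/(1 - 3x^2) is 3^m.
With n = 16 = 2*8, the coefficient is 3^8 = 6561.

6561


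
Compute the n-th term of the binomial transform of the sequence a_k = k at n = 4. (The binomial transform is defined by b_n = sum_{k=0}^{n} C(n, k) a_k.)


With a_k = k, b_n = sum_{k=0}^{n} C(n, k) k. Using k * C(n, k) = n * C(n-1, k-1) gives b_n = n * sum_{k>=1} C(n-1, k-1) = n * 2^(n-1).
For n = 4: 4 * 2^3 = 4 * 8 = 32.

32


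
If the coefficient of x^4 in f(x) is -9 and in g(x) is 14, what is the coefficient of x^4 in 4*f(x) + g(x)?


Scalar multiplication scales coefficients: 4 * -9 = -36.
Then add the g coefficient: -36 + 14
= -22

-22


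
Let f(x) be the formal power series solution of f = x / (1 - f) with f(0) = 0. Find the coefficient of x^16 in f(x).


Apply Lagrange inversion: f = x * phi(f) with phi(t) = 1/(1 - t), so
[x^n] f = (1/n) [t^(n-1)] phi(t)^n = (1/n) [t^(n-1)] (1 - t)^(-n) = (1/n) C(2n - 2, n - 1) = C_{n-1}.
For n = 16: C_15 = C(30, 15) / 16 = 155117520/16 = 9694845 = 9694845.

9694845


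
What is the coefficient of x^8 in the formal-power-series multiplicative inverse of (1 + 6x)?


The inverse is 1/(1 + 6x). Apply the geometric identity 1/(1 - y) = sum_{k>=0} y^k with y = -6x:
1/(1 + 6x) = sum_{k>=0} (-6)^k x^k.
So the coefficient of x^8 is (-6)^8 = 1679616.

1679616


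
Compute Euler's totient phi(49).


phi(n) counts integers in [1, n] coprime to n. Using the multiplicative formula phi(n) = n * prod_{p | n} (1 - 1/p):
49 = 7^2, so
phi(49) = 49 * (1 - 1/7) = 42.

42


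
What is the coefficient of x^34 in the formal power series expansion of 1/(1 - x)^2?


The negative binomial / multiset identity is
1/(1 - x)^r = sum_{k>=0} C(k + r - 1, r - 1) x^k.
Here r = 2 and k = 34, so the coefficient is
C(34 + 1, 1) = C(35, 1)
= 35

35


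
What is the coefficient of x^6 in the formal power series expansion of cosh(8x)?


The Maclaurin series is cosh(t) = sum_{m>=0} t^(2m) / (2m)!, so substituting t = 8x, only even powers of x are nonzero, with coefficient of x^(2m) equal to 8^(2m) / (2m)!.
For x^6 the coefficient is 8^6/6! = 262144/720 = 16384/45.

16384/45


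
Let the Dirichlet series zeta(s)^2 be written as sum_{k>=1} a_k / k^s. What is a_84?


The Dirichlet convolution of the constant function 1 with itself gives (1 * 1)(k) = sum_{d | k} 1 = d(k), the number of positive divisors of k.
Since zeta(s) = sum_{k>=1} 1/k^s, we have zeta(s)^2 = sum_{k>=1} d(k)/k^s, so a_k = d(k).
For k = 84: the divisors are 1, 2, 3, 4, 6, 7, 12, 14, 21, 28, 42, 84.
Count = 12.

12


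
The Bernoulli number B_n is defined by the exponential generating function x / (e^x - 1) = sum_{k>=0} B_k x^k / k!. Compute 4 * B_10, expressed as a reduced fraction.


Bernoulli numbers can also be computed recursively via B_0 = 1 and sum_{j=0}^{m} C(m+1, j) B_j = 0 for m >= 1. Odd-index Bernoulli numbers vanish for k >= 3.
Computing B_10 = 5/66, so 4 * B_10 = 4 * 5/66 = 10/33.

10/33


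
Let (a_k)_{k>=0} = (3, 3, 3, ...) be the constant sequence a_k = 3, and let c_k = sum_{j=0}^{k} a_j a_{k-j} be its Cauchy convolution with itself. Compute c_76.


Since a_j = 3 for all j >= 0, the convolution sum becomes
c_k = sum_{j=0}^{k} 3 * 3 = 9 * (k + 1).
Equivalently, the generating function of (a_k) is 3/(1 - x) and its square is 9/(1 - x)^2 = sum_{k>=0} 9(k + 1) x^k.
For k = 76: 9 * 77 = 693.

693


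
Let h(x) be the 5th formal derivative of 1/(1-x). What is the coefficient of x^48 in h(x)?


Differentiating 5 times: d^5/dx^5 [1/(1-x)] = 5!/(1-x)^6.
The expansion 1/(1-x)^6 = sum_{k>=0} C(k+5, 5) x^k, so the coefficient of x^n in 5!/(1-x)^6 is 5! * C(n+5, 5).
For n = 48: 120 * C(53, 5) = 120 * 2869685 = 344362200

344362200


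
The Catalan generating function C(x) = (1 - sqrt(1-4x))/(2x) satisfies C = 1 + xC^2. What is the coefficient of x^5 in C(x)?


Substituting x -> x scales the n-th coefficient by 1, so [x^5] C(x) = C_5.
C_5 = C(2*5, 5)/(6) = 252/6 = 42.
= 42.

42
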